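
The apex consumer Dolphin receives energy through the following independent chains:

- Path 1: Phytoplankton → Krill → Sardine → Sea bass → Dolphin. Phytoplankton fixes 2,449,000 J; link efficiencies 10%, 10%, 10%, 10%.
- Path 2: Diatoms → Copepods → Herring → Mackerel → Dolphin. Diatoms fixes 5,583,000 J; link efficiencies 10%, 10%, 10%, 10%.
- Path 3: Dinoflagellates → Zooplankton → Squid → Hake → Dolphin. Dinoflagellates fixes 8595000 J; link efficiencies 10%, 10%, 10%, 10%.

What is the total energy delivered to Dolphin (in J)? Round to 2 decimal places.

1662.70 J

Path 1: 2449000 × 0.1 × 0.1 × 0.1 × 0.1 = 244.9 J
Path 2: 5583000 × 0.1 × 0.1 × 0.1 × 0.1 = 558.3 J
Path 3: 8595000 × 0.1 × 0.1 × 0.1 × 0.1 = 859.5 J
Total at Dolphin: 244.9 + 558.3 + 859.5 = 1662.7 J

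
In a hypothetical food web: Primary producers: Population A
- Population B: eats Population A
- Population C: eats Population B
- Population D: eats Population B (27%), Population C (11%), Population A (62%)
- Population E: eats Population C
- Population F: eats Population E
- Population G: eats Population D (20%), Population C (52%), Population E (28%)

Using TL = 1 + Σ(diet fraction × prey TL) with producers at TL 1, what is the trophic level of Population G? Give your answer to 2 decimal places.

Population B: 1 + 1 = 2
Population C: 1 + 2 = 3
Population D: 1 + (0.27×2 + 0.11×3 + 0.62×1) = 2.49
Population E: 1 + 3 = 4
Population F: 1 + 4 = 5
Population G: 1 + (0.2×2.49 + 0.52×3 + 0.28×4) = 4.178

4.18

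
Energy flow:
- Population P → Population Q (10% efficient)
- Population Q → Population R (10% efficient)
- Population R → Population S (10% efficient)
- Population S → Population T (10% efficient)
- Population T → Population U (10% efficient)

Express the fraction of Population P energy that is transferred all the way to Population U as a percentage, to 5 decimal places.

Product of link efficiencies: 0.1 × 0.1 × 0.1 × 0.1 × 0.1 = 0.00001
As a percentage: 0.00001 × 100 = 0.00100%

0.00100%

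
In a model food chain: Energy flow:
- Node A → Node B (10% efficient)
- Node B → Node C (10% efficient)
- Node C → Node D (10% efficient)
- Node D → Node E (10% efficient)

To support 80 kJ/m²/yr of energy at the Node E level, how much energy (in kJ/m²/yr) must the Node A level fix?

800000 kJ/m²/yr

Cumulative transfer efficiency: 0.1 × 0.1 × 0.1 × 0.1 = 0.0001
Node A energy = 80 / 0.0001 = 800000 kJ/m²/yr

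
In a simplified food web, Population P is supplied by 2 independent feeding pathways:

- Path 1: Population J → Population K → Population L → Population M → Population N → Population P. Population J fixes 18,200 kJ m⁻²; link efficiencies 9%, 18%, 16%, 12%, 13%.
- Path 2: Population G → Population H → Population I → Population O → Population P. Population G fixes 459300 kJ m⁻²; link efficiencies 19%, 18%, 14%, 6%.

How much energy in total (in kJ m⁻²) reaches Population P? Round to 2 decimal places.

132.68 kJ m⁻²

Path 1: 18200 × 0.09 × 0.18 × 0.16 × 0.12 × 0.13 = 0.73592064 kJ m⁻²
Path 2: 459300 × 0.19 × 0.18 × 0.14 × 0.06 = 131.947704 kJ m⁻²
Total at Population P: 0.73592064 + 131.947704 = 132.68362464 kJ m⁻²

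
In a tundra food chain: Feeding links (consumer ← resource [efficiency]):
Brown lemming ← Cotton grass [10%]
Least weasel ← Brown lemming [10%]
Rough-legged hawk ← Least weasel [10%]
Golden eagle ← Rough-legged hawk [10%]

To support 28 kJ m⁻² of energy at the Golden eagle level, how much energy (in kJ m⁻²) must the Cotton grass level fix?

280000 kJ m⁻²

Cumulative transfer efficiency: 0.1 × 0.1 × 0.1 × 0.1 = 0.0001
Cotton grass energy = 28 / 0.0001 = 280000 kJ m⁻²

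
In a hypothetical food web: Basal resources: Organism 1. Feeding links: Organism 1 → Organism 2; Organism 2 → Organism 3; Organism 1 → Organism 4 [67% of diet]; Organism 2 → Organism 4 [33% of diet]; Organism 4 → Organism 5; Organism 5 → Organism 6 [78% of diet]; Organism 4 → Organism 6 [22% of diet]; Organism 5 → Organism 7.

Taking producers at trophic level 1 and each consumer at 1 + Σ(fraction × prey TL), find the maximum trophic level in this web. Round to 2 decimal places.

Organism 2: 1 + 1 = 2
Organism 3: 1 + 2 = 3
Organism 4: 1 + (0.67×1 + 0.33×2) = 2.33
Organism 5: 1 + 2.33 = 3.33
Organism 6: 1 + (0.78×3.33 + 0.22×2.33) = 4.11
Organism 7: 1 + 3.33 = 4.33

4.33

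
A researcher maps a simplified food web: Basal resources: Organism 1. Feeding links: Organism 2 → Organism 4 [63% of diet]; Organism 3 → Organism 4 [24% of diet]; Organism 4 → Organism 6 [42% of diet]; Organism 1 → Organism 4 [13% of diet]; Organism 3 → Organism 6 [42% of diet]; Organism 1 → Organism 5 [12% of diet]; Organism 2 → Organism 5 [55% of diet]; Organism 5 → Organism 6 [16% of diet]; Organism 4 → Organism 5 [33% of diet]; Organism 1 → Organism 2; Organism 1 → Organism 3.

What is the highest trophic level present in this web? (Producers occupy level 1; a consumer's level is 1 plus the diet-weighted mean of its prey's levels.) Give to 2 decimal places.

Organism 2: 1 + 1 = 2
Organism 3: 1 + 1 = 2
Organism 4: 1 + (0.24×2 + 0.13×1 + 0.63×2) = 2.87
Organism 5: 1 + (0.55×2 + 0.12×1 + 0.33×2.87) = 3.1671
Organism 6: 1 + (0.16×3.1671 + 0.42×2 + 0.42×2.87) = 3.552136

3.55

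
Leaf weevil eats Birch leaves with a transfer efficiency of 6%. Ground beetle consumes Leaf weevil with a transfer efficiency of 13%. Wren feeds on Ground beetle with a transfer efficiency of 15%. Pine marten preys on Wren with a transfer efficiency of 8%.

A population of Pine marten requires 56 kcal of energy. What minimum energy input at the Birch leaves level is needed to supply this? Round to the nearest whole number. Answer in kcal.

598291 kcal

Cumulative transfer efficiency: 0.06 × 0.13 × 0.15 × 0.08 = 0.0000936
Birch leaves energy = 56 / 0.0000936 = 598291 kcal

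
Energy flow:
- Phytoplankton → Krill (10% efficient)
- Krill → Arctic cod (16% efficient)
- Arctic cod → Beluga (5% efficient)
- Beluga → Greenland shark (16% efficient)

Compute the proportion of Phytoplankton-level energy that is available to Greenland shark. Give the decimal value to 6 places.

0.000128

Product of link efficiencies: 0.1 × 0.16 × 0.05 × 0.16 = 0.000128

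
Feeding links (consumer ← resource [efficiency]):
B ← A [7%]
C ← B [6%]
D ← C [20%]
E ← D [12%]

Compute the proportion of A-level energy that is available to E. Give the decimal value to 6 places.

0.000101

Product of link efficiencies: 0.07 × 0.06 × 0.2 × 0.12 = 0.0001008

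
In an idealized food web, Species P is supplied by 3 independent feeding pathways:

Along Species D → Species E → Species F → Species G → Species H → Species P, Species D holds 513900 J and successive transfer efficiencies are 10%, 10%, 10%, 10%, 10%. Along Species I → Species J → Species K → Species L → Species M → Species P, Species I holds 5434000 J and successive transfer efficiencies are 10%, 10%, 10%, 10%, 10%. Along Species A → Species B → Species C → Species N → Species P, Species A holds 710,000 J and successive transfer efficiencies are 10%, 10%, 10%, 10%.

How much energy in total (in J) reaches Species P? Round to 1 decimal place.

Via Species D: 513900 × 0.1 × 0.1 × 0.1 × 0.1 × 0.1 = 5.139 J
Via Species I: 5434000 × 0.1 × 0.1 × 0.1 × 0.1 × 0.1 = 54.34 J
Via Species A: 710000 × 0.1 × 0.1 × 0.1 × 0.1 = 71 J
Total at Species P: 5.139 + 54.34 + 71 = 130.479 J

130.5 J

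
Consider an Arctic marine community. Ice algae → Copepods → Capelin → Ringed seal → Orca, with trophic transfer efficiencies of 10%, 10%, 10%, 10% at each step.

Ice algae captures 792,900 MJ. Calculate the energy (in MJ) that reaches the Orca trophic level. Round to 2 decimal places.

Copepods: 792900 × 0.1 = 79290 MJ
Capelin: 79290 × 0.1 = 7929 MJ
Ringed seal: 7929 × 0.1 = 792.9 MJ
Orca: 792.9 × 0.1 = 79.29 MJ

79.29 MJ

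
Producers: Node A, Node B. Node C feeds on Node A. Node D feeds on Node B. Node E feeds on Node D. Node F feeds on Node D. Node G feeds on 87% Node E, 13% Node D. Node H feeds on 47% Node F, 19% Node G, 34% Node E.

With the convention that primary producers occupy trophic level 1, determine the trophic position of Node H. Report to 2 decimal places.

4.17

Node C: 1 + 1 = 2
Node D: 1 + 1 = 2
Node E: 1 + 2 = 3
Node F: 1 + 2 = 3
Node G: 1 + (0.87×3 + 0.13×2) = 3.87
Node H: 1 + (0.47×3 + 0.19×3.87 + 0.34×3) = 4.1653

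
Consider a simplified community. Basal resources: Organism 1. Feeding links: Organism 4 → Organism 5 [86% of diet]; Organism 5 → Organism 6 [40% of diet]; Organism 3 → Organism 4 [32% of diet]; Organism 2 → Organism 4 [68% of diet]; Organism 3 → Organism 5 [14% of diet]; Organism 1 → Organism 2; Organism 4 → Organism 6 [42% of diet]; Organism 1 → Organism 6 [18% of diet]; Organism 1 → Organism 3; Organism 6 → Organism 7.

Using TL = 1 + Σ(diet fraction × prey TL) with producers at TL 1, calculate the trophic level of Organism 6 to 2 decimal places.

Organism 2: 1 + 1 = 2
Organism 3: 1 + 1 = 2
Organism 4: 1 + (0.68×2 + 0.32×2) = 3
Organism 5: 1 + (0.14×2 + 0.86×3) = 3.86
Organism 6: 1 + (0.42×3 + 0.18×1 + 0.4×3.86) = 3.984
Organism 7: 1 + 3.984 = 4.984

3.98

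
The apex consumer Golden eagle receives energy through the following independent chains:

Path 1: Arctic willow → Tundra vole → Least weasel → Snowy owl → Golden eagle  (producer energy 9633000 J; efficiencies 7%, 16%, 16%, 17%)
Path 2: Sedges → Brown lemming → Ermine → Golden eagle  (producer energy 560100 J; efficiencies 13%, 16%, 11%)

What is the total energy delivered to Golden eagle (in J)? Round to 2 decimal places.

4216.11 J

Path 1: 9633000 × 0.07 × 0.16 × 0.16 × 0.17 = 2934.59712 J
Path 2: 560100 × 0.13 × 0.16 × 0.11 = 1281.5088 J
Total at Golden eagle: 2934.59712 + 1281.5088 = 4216.10592 J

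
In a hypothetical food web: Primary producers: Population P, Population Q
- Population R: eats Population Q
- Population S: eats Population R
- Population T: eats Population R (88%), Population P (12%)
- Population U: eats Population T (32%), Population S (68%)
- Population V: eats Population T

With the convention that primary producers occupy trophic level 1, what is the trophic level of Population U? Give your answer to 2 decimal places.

3.96

Population R: 1 + 1 = 2
Population S: 1 + 2 = 3
Population T: 1 + (0.88×2 + 0.12×1) = 2.88
Population U: 1 + (0.32×2.88 + 0.68×3) = 3.9616
Population V: 1 + 2.88 = 3.88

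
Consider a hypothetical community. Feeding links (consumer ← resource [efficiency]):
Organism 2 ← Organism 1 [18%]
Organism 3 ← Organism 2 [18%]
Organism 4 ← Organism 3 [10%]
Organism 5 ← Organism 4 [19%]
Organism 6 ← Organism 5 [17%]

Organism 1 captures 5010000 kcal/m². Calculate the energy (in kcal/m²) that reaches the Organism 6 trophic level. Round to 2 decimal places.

524.31 kcal/m²

Organism 2: 5010000 × 0.18 = 901800 kcal/m²
Organism 3: 901800 × 0.18 = 162324 kcal/m²
Organism 4: 162324 × 0.1 = 16232.4 kcal/m²
Organism 5: 16232.4 × 0.19 = 3084.156 kcal/m²
Organism 6: 3084.156 × 0.17 = 524.30652 kcal/m²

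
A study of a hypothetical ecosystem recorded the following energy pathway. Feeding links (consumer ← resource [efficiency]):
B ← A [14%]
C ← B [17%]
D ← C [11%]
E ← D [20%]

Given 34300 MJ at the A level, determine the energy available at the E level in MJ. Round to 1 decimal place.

B: 34300 × 0.14 = 4802 MJ
C: 4802 × 0.17 = 816.34 MJ
D: 816.34 × 0.11 = 89.7974 MJ
E: 89.7974 × 0.2 = 17.95948 MJ

18.0 MJ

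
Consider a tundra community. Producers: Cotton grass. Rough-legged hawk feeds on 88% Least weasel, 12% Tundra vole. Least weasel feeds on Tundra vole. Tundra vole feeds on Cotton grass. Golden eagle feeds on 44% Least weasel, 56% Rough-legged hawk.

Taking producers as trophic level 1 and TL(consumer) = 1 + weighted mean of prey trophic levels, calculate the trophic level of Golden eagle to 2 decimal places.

Tundra vole: 1 + 1 = 2
Least weasel: 1 + 2 = 3
Rough-legged hawk: 1 + (0.88×3 + 0.12×2) = 3.88
Golden eagle: 1 + (0.44×3 + 0.56×3.88) = 4.4928

4.49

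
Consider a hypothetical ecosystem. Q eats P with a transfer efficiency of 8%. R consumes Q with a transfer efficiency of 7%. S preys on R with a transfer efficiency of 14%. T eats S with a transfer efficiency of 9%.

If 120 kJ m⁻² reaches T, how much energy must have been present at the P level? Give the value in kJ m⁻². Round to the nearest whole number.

1700680 kJ m⁻²

Cumulative transfer efficiency: 0.08 × 0.07 × 0.14 × 0.09 = 0.00007056
P energy = 120 / 0.00007056 = 1700680 kJ m⁻²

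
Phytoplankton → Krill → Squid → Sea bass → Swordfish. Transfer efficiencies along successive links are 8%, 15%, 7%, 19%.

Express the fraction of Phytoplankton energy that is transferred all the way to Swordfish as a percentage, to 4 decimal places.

Product of link efficiencies: 0.08 × 0.15 × 0.07 × 0.19 = 0.0001596
As a percentage: 0.0001596 × 100 = 0.0160%

0.0160%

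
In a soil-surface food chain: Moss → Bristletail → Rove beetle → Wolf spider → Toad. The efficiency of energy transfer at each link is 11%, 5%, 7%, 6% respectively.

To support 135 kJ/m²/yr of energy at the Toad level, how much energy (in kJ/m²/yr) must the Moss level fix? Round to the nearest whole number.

Cumulative transfer efficiency: 0.11 × 0.05 × 0.07 × 0.06 = 0.0000231
Moss energy = 135 / 0.0000231 = 5844156 kJ/m²/yr

5844156 kJ/m²/yr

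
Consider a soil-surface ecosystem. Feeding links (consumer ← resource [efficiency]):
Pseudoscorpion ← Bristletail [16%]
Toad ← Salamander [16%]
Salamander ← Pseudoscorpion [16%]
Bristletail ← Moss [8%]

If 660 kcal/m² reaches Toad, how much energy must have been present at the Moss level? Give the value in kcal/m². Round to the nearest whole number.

2014160 kcal/m²

Cumulative transfer efficiency: 0.08 × 0.16 × 0.16 × 0.16 = 0.00032768
Moss energy = 660 / 0.00032768 = 2014160 kcal/m²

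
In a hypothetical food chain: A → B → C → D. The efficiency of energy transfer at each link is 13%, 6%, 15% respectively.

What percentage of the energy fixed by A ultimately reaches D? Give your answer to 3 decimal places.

Product of link efficiencies: 0.13 × 0.06 × 0.15 = 0.00117
As a percentage: 0.00117 × 100 = 0.117%

0.117%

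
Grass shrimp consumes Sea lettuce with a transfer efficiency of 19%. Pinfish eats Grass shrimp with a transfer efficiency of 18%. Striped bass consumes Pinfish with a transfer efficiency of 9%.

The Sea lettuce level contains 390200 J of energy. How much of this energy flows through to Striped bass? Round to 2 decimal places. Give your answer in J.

1201.04 J

Grass shrimp: 390200 × 0.19 = 74138 J
Pinfish: 74138 × 0.18 = 13344.84 J
Striped bass: 13344.84 × 0.09 = 1201.0356 J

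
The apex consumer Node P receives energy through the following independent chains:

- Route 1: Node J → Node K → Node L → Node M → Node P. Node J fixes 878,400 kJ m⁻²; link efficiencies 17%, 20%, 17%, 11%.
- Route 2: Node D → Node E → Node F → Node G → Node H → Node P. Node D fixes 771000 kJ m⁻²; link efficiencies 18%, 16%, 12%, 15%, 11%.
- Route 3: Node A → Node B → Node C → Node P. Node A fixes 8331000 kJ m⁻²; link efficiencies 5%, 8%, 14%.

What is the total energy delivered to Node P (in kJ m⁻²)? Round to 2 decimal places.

5267.81 kJ m⁻²

Route 1: 878400 × 0.17 × 0.2 × 0.17 × 0.11 = 558.48672 kJ m⁻²
Route 2: 771000 × 0.18 × 0.16 × 0.12 × 0.15 × 0.11 = 43.965504 kJ m⁻²
Route 3: 8331000 × 0.05 × 0.08 × 0.14 = 4665.36 kJ m⁻²
Total at Node P: 558.48672 + 43.965504 + 4665.36 = 5267.812224 kJ m⁻²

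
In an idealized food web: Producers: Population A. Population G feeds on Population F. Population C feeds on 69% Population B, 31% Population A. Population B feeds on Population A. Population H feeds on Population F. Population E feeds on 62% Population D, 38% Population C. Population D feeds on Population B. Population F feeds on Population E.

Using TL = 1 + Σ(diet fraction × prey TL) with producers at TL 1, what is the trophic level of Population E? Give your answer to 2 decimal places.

3.88

Population B: 1 + 1 = 2
Population C: 1 + (0.69×2 + 0.31×1) = 2.69
Population D: 1 + 2 = 3
Population E: 1 + (0.62×3 + 0.38×2.69) = 3.8822
Population F: 1 + 3.8822 = 4.8822
Population G: 1 + 4.8822 = 5.8822
Population H: 1 + 4.8822 = 5.8822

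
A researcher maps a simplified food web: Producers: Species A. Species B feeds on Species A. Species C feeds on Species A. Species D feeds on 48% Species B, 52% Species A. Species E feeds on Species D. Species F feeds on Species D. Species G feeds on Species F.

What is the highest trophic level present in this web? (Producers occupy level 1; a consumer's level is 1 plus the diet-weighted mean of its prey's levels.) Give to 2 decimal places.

Species B: 1 + 1 = 2
Species C: 1 + 1 = 2
Species D: 1 + (0.48×2 + 0.52×1) = 2.48
Species E: 1 + 2.48 = 3.48
Species F: 1 + 2.48 = 3.48
Species G: 1 + 3.48 = 4.48

4.48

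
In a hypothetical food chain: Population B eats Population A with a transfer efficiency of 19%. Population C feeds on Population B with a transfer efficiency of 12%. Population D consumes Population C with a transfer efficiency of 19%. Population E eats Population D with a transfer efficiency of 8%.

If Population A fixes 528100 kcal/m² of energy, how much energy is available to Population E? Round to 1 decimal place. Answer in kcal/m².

Population B: 528100 × 0.19 = 100339 kcal/m²
Population C: 100339 × 0.12 = 12040.68 kcal/m²
Population D: 12040.68 × 0.19 = 2287.7292 kcal/m²
Population E: 2287.7292 × 0.08 = 183.018336 kcal/m²

183.0 kcal/m²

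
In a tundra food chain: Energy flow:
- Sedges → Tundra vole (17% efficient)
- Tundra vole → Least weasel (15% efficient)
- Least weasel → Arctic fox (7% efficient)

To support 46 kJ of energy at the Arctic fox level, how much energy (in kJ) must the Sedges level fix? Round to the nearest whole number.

Cumulative transfer efficiency: 0.17 × 0.15 × 0.07 = 0.001785
Sedges energy = 46 / 0.001785 = 25770 kJ

25770 kJ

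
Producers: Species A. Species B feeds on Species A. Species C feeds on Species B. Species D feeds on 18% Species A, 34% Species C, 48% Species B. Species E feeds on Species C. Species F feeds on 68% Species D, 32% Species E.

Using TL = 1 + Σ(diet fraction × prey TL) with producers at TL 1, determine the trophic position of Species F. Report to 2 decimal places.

Species B: 1 + 1 = 2
Species C: 1 + 2 = 3
Species D: 1 + (0.18×1 + 0.34×3 + 0.48×2) = 3.16
Species E: 1 + 3 = 4
Species F: 1 + (0.68×3.16 + 0.32×4) = 4.4288

4.43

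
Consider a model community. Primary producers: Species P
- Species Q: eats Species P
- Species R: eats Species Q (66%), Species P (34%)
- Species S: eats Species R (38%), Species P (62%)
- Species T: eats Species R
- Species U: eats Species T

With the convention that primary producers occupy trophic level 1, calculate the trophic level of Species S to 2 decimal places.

2.63

Species Q: 1 + 1 = 2
Species R: 1 + (0.66×2 + 0.34×1) = 2.66
Species S: 1 + (0.38×2.66 + 0.62×1) = 2.6308
Species T: 1 + 2.66 = 3.66
Species U: 1 + 3.66 = 4.66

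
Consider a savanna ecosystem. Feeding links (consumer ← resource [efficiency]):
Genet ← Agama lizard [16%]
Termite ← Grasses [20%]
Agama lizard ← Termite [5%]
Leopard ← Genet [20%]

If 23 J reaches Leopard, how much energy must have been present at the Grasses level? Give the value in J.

71875 J

Cumulative transfer efficiency: 0.2 × 0.05 × 0.16 × 0.2 = 0.00032
Grasses energy = 23 / 0.00032 = 71875 J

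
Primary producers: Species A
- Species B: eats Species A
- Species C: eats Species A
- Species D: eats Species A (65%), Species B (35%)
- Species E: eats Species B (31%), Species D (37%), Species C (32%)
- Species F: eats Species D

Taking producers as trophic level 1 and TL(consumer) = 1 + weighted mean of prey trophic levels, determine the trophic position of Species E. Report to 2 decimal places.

Species B: 1 + 1 = 2
Species C: 1 + 1 = 2
Species D: 1 + (0.65×1 + 0.35×2) = 2.35
Species E: 1 + (0.31×2 + 0.37×2.35 + 0.32×2) = 3.1295
Species F: 1 + 2.35 = 3.35

3.13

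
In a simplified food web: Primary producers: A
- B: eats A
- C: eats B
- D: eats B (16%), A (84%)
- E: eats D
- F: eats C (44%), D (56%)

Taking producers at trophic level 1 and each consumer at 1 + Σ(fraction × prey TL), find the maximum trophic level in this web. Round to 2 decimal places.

3.53

B: 1 + 1 = 2
C: 1 + 2 = 3
D: 1 + (0.16×2 + 0.84×1) = 2.16
E: 1 + 2.16 = 3.16
F: 1 + (0.44×3 + 0.56×2.16) = 3.5296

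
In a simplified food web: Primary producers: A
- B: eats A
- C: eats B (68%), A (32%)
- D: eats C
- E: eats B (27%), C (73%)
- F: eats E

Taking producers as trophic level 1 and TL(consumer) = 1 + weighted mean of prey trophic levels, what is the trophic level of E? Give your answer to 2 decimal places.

B: 1 + 1 = 2
C: 1 + (0.68×2 + 0.32×1) = 2.68
D: 1 + 2.68 = 3.68
E: 1 + (0.27×2 + 0.73×2.68) = 3.4964
F: 1 + 3.4964 = 4.4964

3.50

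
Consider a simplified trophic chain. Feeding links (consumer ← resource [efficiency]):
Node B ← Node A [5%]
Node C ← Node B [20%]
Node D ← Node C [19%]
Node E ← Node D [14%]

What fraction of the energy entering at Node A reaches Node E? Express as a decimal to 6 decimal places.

0.000266

Product of link efficiencies: 0.05 × 0.2 × 0.19 × 0.14 = 0.000266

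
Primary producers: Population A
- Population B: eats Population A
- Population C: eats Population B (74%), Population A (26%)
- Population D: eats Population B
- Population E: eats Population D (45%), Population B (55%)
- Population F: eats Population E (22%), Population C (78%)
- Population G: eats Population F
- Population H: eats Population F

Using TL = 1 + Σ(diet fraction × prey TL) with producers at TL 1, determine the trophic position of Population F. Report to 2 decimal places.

Population B: 1 + 1 = 2
Population C: 1 + (0.74×2 + 0.26×1) = 2.74
Population D: 1 + 2 = 3
Population E: 1 + (0.45×3 + 0.55×2) = 3.45
Population F: 1 + (0.22×3.45 + 0.78×2.74) = 3.8962
Population G: 1 + 3.8962 = 4.8962
Population H: 1 + 3.8962 = 4.8962

3.90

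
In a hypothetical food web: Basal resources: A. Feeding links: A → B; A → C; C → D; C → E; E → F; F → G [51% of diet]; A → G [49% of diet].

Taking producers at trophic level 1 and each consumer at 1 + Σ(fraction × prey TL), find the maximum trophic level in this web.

B: 1 + 1 = 2
C: 1 + 1 = 2
D: 1 + 2 = 3
E: 1 + 2 = 3
F: 1 + 3 = 4
G: 1 + (0.51×4 + 0.49×1) = 3.53

4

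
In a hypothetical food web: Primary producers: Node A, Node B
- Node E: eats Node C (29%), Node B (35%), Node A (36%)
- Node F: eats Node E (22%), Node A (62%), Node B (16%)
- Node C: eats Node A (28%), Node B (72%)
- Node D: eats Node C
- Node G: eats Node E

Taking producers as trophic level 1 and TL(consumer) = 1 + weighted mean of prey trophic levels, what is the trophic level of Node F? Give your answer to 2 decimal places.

2.28

Node C: 1 + (0.28×1 + 0.72×1) = 2
Node D: 1 + 2 = 3
Node E: 1 + (0.29×2 + 0.35×1 + 0.36×1) = 2.29
Node F: 1 + (0.22×2.29 + 0.62×1 + 0.16×1) = 2.2838
Node G: 1 + 2.29 = 3.29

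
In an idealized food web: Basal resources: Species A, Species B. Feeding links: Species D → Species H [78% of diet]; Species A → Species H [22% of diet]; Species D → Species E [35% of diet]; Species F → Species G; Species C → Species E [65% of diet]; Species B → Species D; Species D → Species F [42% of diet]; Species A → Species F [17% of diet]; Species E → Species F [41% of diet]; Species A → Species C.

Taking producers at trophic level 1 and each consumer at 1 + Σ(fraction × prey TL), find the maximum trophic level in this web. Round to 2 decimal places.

Species C: 1 + 1 = 2
Species D: 1 + 1 = 2
Species E: 1 + (0.65×2 + 0.35×2) = 3
Species F: 1 + (0.41×3 + 0.17×1 + 0.42×2) = 3.24
Species G: 1 + 3.24 = 4.24
Species H: 1 + (0.78×2 + 0.22×1) = 2.78

4.24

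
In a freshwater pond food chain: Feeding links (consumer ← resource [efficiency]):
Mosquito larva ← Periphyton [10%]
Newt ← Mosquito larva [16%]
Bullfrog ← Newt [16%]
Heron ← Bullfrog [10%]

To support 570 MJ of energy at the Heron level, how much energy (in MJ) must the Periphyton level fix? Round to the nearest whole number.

Cumulative transfer efficiency: 0.1 × 0.16 × 0.16 × 0.1 = 0.000256
Periphyton energy = 570 / 0.000256 = 2226563 MJ

2226563 MJ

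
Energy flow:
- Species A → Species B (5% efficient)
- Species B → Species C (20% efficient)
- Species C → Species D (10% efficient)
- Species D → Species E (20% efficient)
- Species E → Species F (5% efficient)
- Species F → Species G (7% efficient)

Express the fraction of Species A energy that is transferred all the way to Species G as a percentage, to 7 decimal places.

0.0000700%

Product of link efficiencies: 0.05 × 0.2 × 0.1 × 0.2 × 0.05 × 0.07 = 0.0000007
As a percentage: 0.0000007 × 100 = 0.0000700%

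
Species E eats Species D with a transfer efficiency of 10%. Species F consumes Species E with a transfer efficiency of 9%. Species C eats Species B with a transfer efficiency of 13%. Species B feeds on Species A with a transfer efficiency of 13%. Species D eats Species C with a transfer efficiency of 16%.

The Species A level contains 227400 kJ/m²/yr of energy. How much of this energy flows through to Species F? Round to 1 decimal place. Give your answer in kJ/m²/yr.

Species B: 227400 × 0.13 = 29562 kJ/m²/yr
Species C: 29562 × 0.13 = 3843.06 kJ/m²/yr
Species D: 3843.06 × 0.16 = 614.8896 kJ/m²/yr
Species E: 614.8896 × 0.1 = 61.48896 kJ/m²/yr
Species F: 61.48896 × 0.09 = 5.5340064 kJ/m²/yr

5.5 kJ/m²/yr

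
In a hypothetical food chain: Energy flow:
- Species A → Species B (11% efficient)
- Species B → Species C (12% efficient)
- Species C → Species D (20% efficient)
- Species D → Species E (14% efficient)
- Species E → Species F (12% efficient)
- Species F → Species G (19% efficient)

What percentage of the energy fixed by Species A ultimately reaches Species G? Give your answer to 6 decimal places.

Product of link efficiencies: 0.11 × 0.12 × 0.2 × 0.14 × 0.12 × 0.19 = 0.00000842688
As a percentage: 0.00000842688 × 100 = 0.000843%

0.000843%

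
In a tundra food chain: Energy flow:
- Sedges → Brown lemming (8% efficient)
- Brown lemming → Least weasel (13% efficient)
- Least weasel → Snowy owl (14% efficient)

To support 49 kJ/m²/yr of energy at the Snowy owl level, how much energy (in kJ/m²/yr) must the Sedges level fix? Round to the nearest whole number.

33654 kJ/m²/yr

Cumulative transfer efficiency: 0.08 × 0.13 × 0.14 = 0.001456
Sedges energy = 49 / 0.001456 = 33654 kJ/m²/yr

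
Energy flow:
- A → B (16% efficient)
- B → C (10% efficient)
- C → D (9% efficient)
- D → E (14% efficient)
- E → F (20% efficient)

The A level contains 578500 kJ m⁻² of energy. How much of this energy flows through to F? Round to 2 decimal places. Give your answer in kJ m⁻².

B: 578500 × 0.16 = 92560 kJ m⁻²
C: 92560 × 0.1 = 9256 kJ m⁻²
D: 9256 × 0.09 = 833.04 kJ m⁻²
E: 833.04 × 0.14 = 116.6256 kJ m⁻²
F: 116.6256 × 0.2 = 23.32512 kJ m⁻²

23.33 kJ m⁻²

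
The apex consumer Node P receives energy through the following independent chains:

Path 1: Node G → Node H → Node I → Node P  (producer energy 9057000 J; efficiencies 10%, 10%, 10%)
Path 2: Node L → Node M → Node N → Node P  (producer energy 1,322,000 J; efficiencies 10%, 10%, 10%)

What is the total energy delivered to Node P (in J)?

Path 1: 9057000 × 0.1 × 0.1 × 0.1 = 9057 J
Path 2: 1322000 × 0.1 × 0.1 × 0.1 = 1322 J
Total at Node P: 9057 + 1322 = 10379 J

10379 J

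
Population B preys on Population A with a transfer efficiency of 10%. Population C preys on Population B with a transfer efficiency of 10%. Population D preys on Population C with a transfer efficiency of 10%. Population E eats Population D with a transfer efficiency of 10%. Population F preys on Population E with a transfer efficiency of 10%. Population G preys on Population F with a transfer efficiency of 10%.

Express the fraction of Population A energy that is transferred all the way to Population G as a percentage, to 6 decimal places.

Product of link efficiencies: 0.1 × 0.1 × 0.1 × 0.1 × 0.1 × 0.1 = 0.000001
As a percentage: 0.000001 × 100 = 0.000100%

0.000100%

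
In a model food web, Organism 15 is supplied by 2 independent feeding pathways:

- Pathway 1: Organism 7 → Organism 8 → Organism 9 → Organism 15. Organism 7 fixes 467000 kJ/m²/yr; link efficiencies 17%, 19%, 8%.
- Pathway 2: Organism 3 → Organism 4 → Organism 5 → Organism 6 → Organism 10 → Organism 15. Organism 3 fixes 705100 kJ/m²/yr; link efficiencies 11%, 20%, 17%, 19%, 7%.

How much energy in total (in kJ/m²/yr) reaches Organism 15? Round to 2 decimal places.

Pathway 1: 467000 × 0.17 × 0.19 × 0.08 = 1206.728 kJ/m²/yr
Pathway 2: 705100 × 0.11 × 0.2 × 0.17 × 0.19 × 0.07 = 35.0730842 kJ/m²/yr
Total at Organism 15: 1206.728 + 35.0730842 = 1241.8010842 kJ/m²/yr

1241.80 kJ/m²/yr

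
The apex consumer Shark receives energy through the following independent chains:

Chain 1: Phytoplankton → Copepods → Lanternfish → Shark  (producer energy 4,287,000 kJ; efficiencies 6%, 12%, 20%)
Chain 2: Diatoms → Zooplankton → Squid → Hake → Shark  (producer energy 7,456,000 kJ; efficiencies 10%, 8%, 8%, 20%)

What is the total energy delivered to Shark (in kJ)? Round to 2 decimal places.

Chain 1: 4287000 × 0.06 × 0.12 × 0.2 = 6173.28 kJ
Chain 2: 7456000 × 0.1 × 0.08 × 0.08 × 0.2 = 954.368 kJ
Total at Shark: 6173.28 + 954.368 = 7127.648 kJ

7127.65 kJ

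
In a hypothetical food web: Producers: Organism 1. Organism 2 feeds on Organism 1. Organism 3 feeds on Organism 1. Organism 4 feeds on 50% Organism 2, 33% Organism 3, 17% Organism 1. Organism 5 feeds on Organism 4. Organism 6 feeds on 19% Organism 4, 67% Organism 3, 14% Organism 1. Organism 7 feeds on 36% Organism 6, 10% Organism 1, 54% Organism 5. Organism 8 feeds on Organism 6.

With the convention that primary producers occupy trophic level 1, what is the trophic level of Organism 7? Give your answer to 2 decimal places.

4.25

Organism 2: 1 + 1 = 2
Organism 3: 1 + 1 = 2
Organism 4: 1 + (0.5×2 + 0.33×2 + 0.17×1) = 2.83
Organism 5: 1 + 2.83 = 3.83
Organism 6: 1 + (0.19×2.83 + 0.67×2 + 0.14×1) = 3.0177
Organism 7: 1 + (0.36×3.0177 + 0.1×1 + 0.54×3.83) = 4.254572
Organism 8: 1 + 3.0177 = 4.0177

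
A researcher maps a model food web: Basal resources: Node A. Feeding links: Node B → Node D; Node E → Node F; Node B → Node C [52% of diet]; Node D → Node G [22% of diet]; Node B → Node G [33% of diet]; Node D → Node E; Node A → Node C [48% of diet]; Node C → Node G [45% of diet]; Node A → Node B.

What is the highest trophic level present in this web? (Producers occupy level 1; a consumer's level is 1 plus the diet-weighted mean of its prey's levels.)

5

Node B: 1 + 1 = 2
Node C: 1 + (0.52×2 + 0.48×1) = 2.52
Node D: 1 + 2 = 3
Node E: 1 + 3 = 4
Node F: 1 + 4 = 5
Node G: 1 + (0.33×2 + 0.45×2.52 + 0.22×3) = 3.454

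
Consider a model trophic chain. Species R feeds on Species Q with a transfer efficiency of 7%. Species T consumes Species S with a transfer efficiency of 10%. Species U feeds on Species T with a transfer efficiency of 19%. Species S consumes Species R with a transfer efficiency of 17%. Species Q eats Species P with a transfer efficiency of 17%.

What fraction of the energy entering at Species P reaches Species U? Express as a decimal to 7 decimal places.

0.0000384

Product of link efficiencies: 0.17 × 0.07 × 0.17 × 0.1 × 0.19 = 0.000038437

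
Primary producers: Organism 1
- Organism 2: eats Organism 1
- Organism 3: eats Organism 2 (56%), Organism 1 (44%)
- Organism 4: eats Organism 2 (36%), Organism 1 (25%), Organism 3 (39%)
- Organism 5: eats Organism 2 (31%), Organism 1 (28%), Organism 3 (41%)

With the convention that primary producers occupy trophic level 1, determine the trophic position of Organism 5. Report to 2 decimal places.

2.95

Organism 2: 1 + 1 = 2
Organism 3: 1 + (0.56×2 + 0.44×1) = 2.56
Organism 4: 1 + (0.36×2 + 0.25×1 + 0.39×2.56) = 2.9684
Organism 5: 1 + (0.31×2 + 0.28×1 + 0.41×2.56) = 2.9496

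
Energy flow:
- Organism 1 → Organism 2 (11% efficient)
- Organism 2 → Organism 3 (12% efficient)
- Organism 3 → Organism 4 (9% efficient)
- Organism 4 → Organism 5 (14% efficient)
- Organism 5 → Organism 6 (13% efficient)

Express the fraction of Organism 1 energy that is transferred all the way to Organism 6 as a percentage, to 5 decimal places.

0.00216%

Product of link efficiencies: 0.11 × 0.12 × 0.09 × 0.14 × 0.13 = 0.0000216216
As a percentage: 0.0000216216 × 100 = 0.00216%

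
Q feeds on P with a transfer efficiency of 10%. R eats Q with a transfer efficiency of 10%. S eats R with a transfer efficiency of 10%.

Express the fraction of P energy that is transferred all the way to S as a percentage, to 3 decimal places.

0.100%

Product of link efficiencies: 0.1 × 0.1 × 0.1 = 0.001
As a percentage: 0.001 × 100 = 0.100%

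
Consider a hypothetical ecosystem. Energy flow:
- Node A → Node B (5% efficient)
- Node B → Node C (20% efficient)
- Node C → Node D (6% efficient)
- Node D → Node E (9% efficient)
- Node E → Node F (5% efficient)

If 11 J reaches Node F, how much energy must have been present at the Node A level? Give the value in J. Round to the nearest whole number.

Cumulative transfer efficiency: 0.05 × 0.2 × 0.06 × 0.09 × 0.05 = 0.0000027
Node A energy = 11 / 0.0000027 = 4074074 J

4074074 J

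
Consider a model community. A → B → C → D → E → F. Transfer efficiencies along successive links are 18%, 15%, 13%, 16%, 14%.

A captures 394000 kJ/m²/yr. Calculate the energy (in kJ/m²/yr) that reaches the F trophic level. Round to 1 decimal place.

B: 394000 × 0.18 = 70920 kJ/m²/yr
C: 70920 × 0.15 = 10638 kJ/m²/yr
D: 10638 × 0.13 = 1382.94 kJ/m²/yr
E: 1382.94 × 0.16 = 221.2704 kJ/m²/yr
F: 221.2704 × 0.14 = 30.977856 kJ/m²/yr

31.0 kJ/m²/yr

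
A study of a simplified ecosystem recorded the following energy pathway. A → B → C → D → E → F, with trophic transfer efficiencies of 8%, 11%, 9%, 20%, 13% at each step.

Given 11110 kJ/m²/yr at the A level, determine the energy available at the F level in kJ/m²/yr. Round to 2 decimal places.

0.23 kJ/m²/yr

B: 11110 × 0.08 = 888.8 kJ/m²/yr
C: 888.8 × 0.11 = 97.768 kJ/m²/yr
D: 97.768 × 0.09 = 8.79912 kJ/m²/yr
E: 8.79912 × 0.2 = 1.759824 kJ/m²/yr
F: 1.759824 × 0.13 = 0.22877712 kJ/m²/yr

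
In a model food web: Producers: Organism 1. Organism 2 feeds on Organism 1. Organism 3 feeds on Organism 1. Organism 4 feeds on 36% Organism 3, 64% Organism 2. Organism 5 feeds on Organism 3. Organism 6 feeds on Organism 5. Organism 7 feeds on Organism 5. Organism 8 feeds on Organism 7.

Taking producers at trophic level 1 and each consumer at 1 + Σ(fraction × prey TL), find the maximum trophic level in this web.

Organism 2: 1 + 1 = 2
Organism 3: 1 + 1 = 2
Organism 4: 1 + (0.36×2 + 0.64×2) = 3
Organism 5: 1 + 2 = 3
Organism 6: 1 + 3 = 4
Organism 7: 1 + 3 = 4
Organism 8: 1 + 4 = 5

5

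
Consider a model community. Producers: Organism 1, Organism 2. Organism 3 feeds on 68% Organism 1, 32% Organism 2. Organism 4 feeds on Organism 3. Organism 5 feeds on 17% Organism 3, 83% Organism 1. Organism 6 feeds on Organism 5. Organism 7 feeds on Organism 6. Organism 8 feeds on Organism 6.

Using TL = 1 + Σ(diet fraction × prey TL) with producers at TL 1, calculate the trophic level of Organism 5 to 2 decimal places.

Organism 3: 1 + (0.68×1 + 0.32×1) = 2
Organism 4: 1 + 2 = 3
Organism 5: 1 + (0.17×2 + 0.83×1) = 2.17
Organism 6: 1 + 2.17 = 3.17
Organism 7: 1 + 3.17 = 4.17
Organism 8: 1 + 3.17 = 4.17

2.17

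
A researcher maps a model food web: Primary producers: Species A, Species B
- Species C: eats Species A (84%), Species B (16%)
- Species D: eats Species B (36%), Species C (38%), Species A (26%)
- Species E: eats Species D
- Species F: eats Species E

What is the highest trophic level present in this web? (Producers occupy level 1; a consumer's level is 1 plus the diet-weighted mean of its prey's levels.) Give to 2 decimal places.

Species C: 1 + (0.84×1 + 0.16×1) = 2
Species D: 1 + (0.36×1 + 0.38×2 + 0.26×1) = 2.38
Species E: 1 + 2.38 = 3.38
Species F: 1 + 3.38 = 4.38

4.38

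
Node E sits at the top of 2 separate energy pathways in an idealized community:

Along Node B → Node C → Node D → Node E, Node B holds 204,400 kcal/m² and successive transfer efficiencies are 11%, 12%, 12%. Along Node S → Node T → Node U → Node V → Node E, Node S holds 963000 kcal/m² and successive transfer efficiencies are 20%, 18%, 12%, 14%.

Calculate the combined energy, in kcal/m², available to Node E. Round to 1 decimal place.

Via Node B: 204400 × 0.11 × 0.12 × 0.12 = 323.7696 kcal/m²
Via Node S: 963000 × 0.2 × 0.18 × 0.12 × 0.14 = 582.4224 kcal/m²
Total at Node E: 323.7696 + 582.4224 = 906.192 kcal/m²

906.2 kcal/m²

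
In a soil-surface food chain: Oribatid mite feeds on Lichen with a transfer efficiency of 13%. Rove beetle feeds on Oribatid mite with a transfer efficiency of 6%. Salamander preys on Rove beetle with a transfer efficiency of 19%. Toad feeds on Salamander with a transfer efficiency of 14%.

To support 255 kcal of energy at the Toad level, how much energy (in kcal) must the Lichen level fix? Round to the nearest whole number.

1229034 kcal

Cumulative transfer efficiency: 0.13 × 0.06 × 0.19 × 0.14 = 0.00020748
Lichen energy = 255 / 0.00020748 = 1229034 kcal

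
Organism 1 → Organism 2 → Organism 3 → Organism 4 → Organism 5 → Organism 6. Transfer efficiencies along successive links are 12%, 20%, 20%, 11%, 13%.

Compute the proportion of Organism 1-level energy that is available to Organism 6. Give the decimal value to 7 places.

0.0000686

Product of link efficiencies: 0.12 × 0.2 × 0.2 × 0.11 × 0.13 = 0.00006864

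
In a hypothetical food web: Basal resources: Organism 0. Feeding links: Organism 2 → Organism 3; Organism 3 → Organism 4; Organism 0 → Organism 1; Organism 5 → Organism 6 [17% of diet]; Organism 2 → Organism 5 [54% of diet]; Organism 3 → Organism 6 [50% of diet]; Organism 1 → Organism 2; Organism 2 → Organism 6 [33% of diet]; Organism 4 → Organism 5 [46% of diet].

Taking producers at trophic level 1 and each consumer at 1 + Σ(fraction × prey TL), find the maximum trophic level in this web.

5

Organism 1: 1 + 1 = 2
Organism 2: 1 + 2 = 3
Organism 3: 1 + 3 = 4
Organism 4: 1 + 4 = 5
Organism 5: 1 + (0.54×3 + 0.46×5) = 4.92
Organism 6: 1 + (0.33×3 + 0.5×4 + 0.17×4.92) = 4.8264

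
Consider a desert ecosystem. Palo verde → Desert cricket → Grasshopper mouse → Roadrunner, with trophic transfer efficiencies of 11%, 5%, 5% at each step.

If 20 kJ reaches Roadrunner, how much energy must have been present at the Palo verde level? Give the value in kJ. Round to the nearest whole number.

Cumulative transfer efficiency: 0.11 × 0.05 × 0.05 = 0.000275
Palo verde energy = 20 / 0.000275 = 72727 kJ

72727 kJ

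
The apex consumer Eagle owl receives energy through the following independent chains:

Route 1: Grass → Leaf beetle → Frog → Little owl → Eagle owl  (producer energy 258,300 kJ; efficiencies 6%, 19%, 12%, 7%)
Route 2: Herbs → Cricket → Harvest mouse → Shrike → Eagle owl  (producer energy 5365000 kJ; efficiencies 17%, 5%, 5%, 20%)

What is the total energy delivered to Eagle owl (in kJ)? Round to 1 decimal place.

480.8 kJ

Route 1: 258300 × 0.06 × 0.19 × 0.12 × 0.07 = 24.734808 kJ
Route 2: 5365000 × 0.17 × 0.05 × 0.05 × 0.2 = 456.025 kJ
Total at Eagle owl: 24.734808 + 456.025 = 480.759808 kJ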